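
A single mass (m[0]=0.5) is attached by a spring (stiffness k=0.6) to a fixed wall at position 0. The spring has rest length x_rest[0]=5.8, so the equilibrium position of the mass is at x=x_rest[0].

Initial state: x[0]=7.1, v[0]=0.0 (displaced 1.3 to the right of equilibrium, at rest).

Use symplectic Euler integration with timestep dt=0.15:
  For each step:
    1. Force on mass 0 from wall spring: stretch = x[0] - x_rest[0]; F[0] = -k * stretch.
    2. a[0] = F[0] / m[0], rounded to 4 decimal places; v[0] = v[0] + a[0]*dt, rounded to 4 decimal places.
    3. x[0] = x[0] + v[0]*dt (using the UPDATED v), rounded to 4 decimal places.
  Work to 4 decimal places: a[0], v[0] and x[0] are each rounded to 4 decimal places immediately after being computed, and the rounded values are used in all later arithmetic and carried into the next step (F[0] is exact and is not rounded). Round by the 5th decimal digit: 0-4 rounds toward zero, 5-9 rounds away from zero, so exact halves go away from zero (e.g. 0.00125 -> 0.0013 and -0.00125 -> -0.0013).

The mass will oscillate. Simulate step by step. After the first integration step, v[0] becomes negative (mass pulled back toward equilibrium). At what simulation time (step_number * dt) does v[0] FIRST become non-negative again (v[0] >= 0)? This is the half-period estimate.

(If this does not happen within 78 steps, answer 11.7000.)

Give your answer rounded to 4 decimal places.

Answer: 3.0000

Derivation:
Step 0: x=[7.1000] v=[0.0000]
Step 1: x=[7.0649] v=[-0.2340]
Step 2: x=[6.9956] v=[-0.4617]
Step 3: x=[6.8941] v=[-0.6769]
Step 4: x=[6.7630] v=[-0.8738]
Step 5: x=[6.6059] v=[-1.0471]
Step 6: x=[6.4271] v=[-1.1922]
Step 7: x=[6.2313] v=[-1.3051]
Step 8: x=[6.0239] v=[-1.3827]
Step 9: x=[5.8105] v=[-1.4230]
Step 10: x=[5.5968] v=[-1.4249]
Step 11: x=[5.3886] v=[-1.3883]
Step 12: x=[5.1915] v=[-1.3142]
Step 13: x=[5.0108] v=[-1.2047]
Step 14: x=[4.8514] v=[-1.0627]
Step 15: x=[4.7176] v=[-0.8920]
Step 16: x=[4.6130] v=[-0.6972]
Step 17: x=[4.5405] v=[-0.4835]
Step 18: x=[4.5020] v=[-0.2568]
Step 19: x=[4.4985] v=[-0.0232]
Step 20: x=[4.5302] v=[0.2111]
First v>=0 after going negative at step 20, time=3.0000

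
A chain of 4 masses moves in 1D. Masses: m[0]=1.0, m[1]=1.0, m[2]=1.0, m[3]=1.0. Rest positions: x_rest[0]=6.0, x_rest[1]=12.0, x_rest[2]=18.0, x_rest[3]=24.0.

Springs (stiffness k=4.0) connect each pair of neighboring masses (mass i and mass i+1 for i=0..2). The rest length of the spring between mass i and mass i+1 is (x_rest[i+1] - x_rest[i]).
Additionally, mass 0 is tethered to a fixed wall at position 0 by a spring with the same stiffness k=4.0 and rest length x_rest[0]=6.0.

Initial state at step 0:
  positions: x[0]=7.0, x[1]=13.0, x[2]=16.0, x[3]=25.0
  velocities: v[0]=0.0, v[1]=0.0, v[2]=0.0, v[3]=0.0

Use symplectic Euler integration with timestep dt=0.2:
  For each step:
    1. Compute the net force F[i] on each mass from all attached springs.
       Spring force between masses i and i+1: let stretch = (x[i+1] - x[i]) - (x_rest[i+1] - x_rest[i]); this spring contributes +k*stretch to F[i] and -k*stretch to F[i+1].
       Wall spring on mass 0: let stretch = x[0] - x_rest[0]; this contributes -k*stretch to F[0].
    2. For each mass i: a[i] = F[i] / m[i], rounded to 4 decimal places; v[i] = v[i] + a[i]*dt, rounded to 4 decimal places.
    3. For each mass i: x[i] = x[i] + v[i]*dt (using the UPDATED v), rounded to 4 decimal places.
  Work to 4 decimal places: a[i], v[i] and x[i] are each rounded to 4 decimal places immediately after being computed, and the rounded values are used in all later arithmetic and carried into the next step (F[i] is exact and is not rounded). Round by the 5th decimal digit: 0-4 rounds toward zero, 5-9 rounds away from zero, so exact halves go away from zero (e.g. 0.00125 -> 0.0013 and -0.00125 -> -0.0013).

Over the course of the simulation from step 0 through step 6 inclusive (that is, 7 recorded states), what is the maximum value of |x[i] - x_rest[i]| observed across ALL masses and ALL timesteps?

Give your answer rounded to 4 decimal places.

Step 0: x=[7.0000 13.0000 16.0000 25.0000] v=[0.0000 0.0000 0.0000 0.0000]
Step 1: x=[6.8400 12.5200 16.9600 24.5200] v=[-0.8000 -2.4000 4.8000 -2.4000]
Step 2: x=[6.4944 11.8416 18.4192 23.7904] v=[-1.7280 -3.3920 7.2960 -3.6480]
Step 3: x=[5.9652 11.3601 19.6854 23.1614] v=[-2.6458 -2.4077 6.3309 -3.1450]
Step 4: x=[5.3448 11.3474 20.1757 22.9362] v=[-3.1020 -0.0634 2.4515 -1.1258]
Step 5: x=[4.8296 11.7868 19.6952 23.2294] v=[-2.5758 2.1972 -2.4027 1.4658]
Step 6: x=[4.6549 12.3784 18.5148 23.9171] v=[-0.8737 2.9582 -5.9021 3.4384]
Max displacement = 2.1757

Answer: 2.1757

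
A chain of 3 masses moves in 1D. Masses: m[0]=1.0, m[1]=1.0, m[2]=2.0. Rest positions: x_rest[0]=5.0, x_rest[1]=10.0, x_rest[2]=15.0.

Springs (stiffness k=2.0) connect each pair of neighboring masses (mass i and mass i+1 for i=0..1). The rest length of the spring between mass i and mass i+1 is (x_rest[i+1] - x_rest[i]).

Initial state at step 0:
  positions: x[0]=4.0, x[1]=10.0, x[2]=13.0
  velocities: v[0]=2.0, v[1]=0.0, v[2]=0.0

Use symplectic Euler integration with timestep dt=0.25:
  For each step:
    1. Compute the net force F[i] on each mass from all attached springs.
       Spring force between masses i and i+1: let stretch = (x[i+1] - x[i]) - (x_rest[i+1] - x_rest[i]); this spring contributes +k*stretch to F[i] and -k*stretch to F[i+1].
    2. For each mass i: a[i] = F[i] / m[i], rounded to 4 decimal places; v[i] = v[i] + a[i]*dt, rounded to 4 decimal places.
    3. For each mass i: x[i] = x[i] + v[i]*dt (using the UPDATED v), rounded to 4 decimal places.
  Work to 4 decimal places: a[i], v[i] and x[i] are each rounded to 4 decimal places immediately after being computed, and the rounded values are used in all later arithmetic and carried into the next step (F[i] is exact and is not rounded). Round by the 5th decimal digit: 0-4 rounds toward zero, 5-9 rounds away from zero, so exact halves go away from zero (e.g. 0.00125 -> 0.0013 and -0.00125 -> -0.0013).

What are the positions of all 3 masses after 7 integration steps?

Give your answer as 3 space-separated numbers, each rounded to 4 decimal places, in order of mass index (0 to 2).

Step 0: x=[4.0000 10.0000 13.0000] v=[2.0000 0.0000 0.0000]
Step 1: x=[4.6250 9.6250 13.1250] v=[2.5000 -1.5000 0.5000]
Step 2: x=[5.2500 9.0625 13.3438] v=[2.5000 -2.2500 0.8750]
Step 3: x=[5.7266 8.5586 13.6075] v=[1.9063 -2.0156 1.0547]
Step 4: x=[5.9322 8.3318 13.8681] v=[0.8223 -0.9072 1.0425]
Step 5: x=[5.8127 8.4971 14.0952] v=[-0.4779 0.6612 0.9084]
Step 6: x=[5.4038 9.0266 14.2849] v=[-1.6357 2.1181 0.7589]
Step 7: x=[4.8227 9.7606 14.4585] v=[-2.3243 2.9359 0.6943]

Answer: 4.8227 9.7606 14.4585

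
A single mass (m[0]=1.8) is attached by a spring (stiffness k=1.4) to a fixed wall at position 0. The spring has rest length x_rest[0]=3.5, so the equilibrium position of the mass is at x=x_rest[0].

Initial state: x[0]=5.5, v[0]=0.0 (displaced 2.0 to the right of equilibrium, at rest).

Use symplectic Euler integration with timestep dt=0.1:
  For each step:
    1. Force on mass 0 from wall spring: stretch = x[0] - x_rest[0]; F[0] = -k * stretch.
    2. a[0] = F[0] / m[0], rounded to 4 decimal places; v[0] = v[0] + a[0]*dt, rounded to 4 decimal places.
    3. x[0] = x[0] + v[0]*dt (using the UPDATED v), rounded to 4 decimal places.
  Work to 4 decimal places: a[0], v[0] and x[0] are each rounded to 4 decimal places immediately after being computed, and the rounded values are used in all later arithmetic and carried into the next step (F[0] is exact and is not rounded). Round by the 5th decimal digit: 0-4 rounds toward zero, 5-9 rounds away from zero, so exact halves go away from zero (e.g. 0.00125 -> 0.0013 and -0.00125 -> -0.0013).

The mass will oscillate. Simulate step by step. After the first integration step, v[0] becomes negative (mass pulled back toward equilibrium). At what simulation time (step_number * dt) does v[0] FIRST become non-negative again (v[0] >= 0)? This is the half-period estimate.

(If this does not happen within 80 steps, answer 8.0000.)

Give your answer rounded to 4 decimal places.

Answer: 3.6000

Derivation:
Step 0: x=[5.5000] v=[0.0000]
Step 1: x=[5.4844] v=[-0.1556]
Step 2: x=[5.4534] v=[-0.3099]
Step 3: x=[5.4072] v=[-0.4618]
Step 4: x=[5.3462] v=[-0.6101]
Step 5: x=[5.2708] v=[-0.7537]
Step 6: x=[5.1817] v=[-0.8914]
Step 7: x=[5.0795] v=[-1.0222]
Step 8: x=[4.9650] v=[-1.1451]
Step 9: x=[4.8391] v=[-1.2590]
Step 10: x=[4.7028] v=[-1.3632]
Step 11: x=[4.5571] v=[-1.4568]
Step 12: x=[4.4032] v=[-1.5390]
Step 13: x=[4.2423] v=[-1.6093]
Step 14: x=[4.0756] v=[-1.6670]
Step 15: x=[3.9044] v=[-1.7118]
Step 16: x=[3.7301] v=[-1.7433]
Step 17: x=[3.5540] v=[-1.7612]
Step 18: x=[3.3775] v=[-1.7654]
Step 19: x=[3.2019] v=[-1.7559]
Step 20: x=[3.0286] v=[-1.7327]
Step 21: x=[2.8590] v=[-1.6960]
Step 22: x=[2.6944] v=[-1.6461]
Step 23: x=[2.5361] v=[-1.5834]
Step 24: x=[2.3853] v=[-1.5084]
Step 25: x=[2.2431] v=[-1.4217]
Step 26: x=[2.1107] v=[-1.3239]
Step 27: x=[1.9891] v=[-1.2158]
Step 28: x=[1.8793] v=[-1.0983]
Step 29: x=[1.7821] v=[-0.9723]
Step 30: x=[1.6982] v=[-0.8387]
Step 31: x=[1.6283] v=[-0.6986]
Step 32: x=[1.5730] v=[-0.5530]
Step 33: x=[1.5327] v=[-0.4031]
Step 34: x=[1.5077] v=[-0.2501]
Step 35: x=[1.4982] v=[-0.0951]
Step 36: x=[1.5043] v=[0.0606]
First v>=0 after going negative at step 36, time=3.6000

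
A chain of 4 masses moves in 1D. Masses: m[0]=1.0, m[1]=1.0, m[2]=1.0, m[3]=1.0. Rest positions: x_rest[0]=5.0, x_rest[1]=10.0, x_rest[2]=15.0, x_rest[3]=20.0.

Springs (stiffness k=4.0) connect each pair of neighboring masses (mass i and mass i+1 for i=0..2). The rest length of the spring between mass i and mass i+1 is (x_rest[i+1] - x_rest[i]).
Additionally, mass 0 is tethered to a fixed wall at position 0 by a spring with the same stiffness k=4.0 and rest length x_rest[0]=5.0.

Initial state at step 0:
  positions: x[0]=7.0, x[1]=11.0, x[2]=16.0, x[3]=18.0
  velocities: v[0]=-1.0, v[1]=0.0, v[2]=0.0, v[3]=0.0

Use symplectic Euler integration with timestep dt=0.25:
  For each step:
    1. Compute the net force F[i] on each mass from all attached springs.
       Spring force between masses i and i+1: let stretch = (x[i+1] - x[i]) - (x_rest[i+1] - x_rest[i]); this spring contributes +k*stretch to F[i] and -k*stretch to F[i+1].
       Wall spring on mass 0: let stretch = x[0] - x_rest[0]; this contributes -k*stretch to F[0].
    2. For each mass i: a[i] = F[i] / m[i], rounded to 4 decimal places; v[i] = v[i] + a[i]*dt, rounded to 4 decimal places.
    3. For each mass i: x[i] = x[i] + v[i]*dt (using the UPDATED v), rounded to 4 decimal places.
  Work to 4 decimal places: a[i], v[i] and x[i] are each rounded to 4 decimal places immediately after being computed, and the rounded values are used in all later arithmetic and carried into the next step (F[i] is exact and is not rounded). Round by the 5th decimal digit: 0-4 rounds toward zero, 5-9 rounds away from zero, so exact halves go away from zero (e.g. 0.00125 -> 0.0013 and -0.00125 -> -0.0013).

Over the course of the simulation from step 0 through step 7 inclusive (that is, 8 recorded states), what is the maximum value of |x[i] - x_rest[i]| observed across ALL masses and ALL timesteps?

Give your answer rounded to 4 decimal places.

Step 0: x=[7.0000 11.0000 16.0000 18.0000] v=[-1.0000 0.0000 0.0000 0.0000]
Step 1: x=[6.0000 11.2500 15.2500 18.7500] v=[-4.0000 1.0000 -3.0000 3.0000]
Step 2: x=[4.8125 11.1875 14.3750 19.8750] v=[-4.7500 -0.2500 -3.5000 4.5000]
Step 3: x=[4.0156 10.3281 14.0781 20.8750] v=[-3.1875 -3.4375 -1.1875 4.0000]
Step 4: x=[3.7930 8.8281 14.5430 21.4258] v=[-0.8906 -6.0000 1.8594 2.2031]
Step 5: x=[3.8809 7.4981 15.2998 21.5059] v=[0.3515 -5.3202 3.0273 0.3203]
Step 6: x=[3.9029 7.2142 15.6577 21.2845] v=[0.0878 -1.1357 1.4317 -0.8858]
Step 7: x=[3.7770 8.2133 15.3115 20.9064] v=[-0.5038 3.9965 -1.3850 -1.5126]
Max displacement = 2.7858

Answer: 2.7858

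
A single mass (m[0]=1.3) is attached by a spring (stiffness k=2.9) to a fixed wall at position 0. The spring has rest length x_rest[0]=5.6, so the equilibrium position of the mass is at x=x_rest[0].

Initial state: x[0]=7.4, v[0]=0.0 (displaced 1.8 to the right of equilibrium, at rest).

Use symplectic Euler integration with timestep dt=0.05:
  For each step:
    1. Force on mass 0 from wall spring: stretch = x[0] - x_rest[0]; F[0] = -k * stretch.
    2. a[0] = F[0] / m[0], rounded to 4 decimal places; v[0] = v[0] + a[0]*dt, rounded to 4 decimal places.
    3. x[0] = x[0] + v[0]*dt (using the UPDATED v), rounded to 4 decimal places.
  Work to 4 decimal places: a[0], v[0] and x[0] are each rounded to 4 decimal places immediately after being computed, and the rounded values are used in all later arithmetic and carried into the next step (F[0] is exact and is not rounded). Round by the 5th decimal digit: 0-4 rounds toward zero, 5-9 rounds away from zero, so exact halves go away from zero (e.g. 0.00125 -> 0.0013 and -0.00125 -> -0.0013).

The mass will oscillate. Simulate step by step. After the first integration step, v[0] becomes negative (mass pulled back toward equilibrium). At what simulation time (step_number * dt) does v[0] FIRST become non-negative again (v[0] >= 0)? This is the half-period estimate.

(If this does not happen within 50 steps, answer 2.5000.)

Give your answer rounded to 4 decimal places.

Step 0: x=[7.4000] v=[0.0000]
Step 1: x=[7.3900] v=[-0.2008]
Step 2: x=[7.3700] v=[-0.4005]
Step 3: x=[7.3401] v=[-0.5979]
Step 4: x=[7.3005] v=[-0.7920]
Step 5: x=[7.2514] v=[-0.9817]
Step 6: x=[7.1931] v=[-1.1659]
Step 7: x=[7.1259] v=[-1.3436]
Step 8: x=[7.0502] v=[-1.5138]
Step 9: x=[6.9664] v=[-1.6756]
Step 10: x=[6.8750] v=[-1.8280]
Step 11: x=[6.7765] v=[-1.9702]
Step 12: x=[6.6714] v=[-2.1014]
Step 13: x=[6.5604] v=[-2.2209]
Step 14: x=[6.4440] v=[-2.3280]
Step 15: x=[6.3229] v=[-2.4221]
Step 16: x=[6.1978] v=[-2.5027]
Step 17: x=[6.0693] v=[-2.5694]
Step 18: x=[5.9382] v=[-2.6217]
Step 19: x=[5.8052] v=[-2.6594]
Step 20: x=[5.6711] v=[-2.6823]
Step 21: x=[5.5366] v=[-2.6902]
Step 22: x=[5.4024] v=[-2.6831]
Step 23: x=[5.2693] v=[-2.6611]
Step 24: x=[5.1381] v=[-2.6242]
Step 25: x=[5.0095] v=[-2.5727]
Step 26: x=[4.8842] v=[-2.5068]
Step 27: x=[4.7629] v=[-2.4270]
Step 28: x=[4.6462] v=[-2.3336]
Step 29: x=[4.5348] v=[-2.2272]
Step 30: x=[4.4294] v=[-2.1084]
Step 31: x=[4.3305] v=[-1.9778]
Step 32: x=[4.2387] v=[-1.8362]
Step 33: x=[4.1545] v=[-1.6844]
Step 34: x=[4.0783] v=[-1.5232]
Step 35: x=[4.0106] v=[-1.3535]
Step 36: x=[3.9518] v=[-1.1762]
Step 37: x=[3.9022] v=[-0.9924]
Step 38: x=[3.8621] v=[-0.8030]
Step 39: x=[3.8316] v=[-0.6092]
Step 40: x=[3.8110] v=[-0.4120]
Step 41: x=[3.8004] v=[-0.2125]
Step 42: x=[3.7998] v=[-0.0118]
Step 43: x=[3.8093] v=[0.1890]
First v>=0 after going negative at step 43, time=2.1500

Answer: 2.1500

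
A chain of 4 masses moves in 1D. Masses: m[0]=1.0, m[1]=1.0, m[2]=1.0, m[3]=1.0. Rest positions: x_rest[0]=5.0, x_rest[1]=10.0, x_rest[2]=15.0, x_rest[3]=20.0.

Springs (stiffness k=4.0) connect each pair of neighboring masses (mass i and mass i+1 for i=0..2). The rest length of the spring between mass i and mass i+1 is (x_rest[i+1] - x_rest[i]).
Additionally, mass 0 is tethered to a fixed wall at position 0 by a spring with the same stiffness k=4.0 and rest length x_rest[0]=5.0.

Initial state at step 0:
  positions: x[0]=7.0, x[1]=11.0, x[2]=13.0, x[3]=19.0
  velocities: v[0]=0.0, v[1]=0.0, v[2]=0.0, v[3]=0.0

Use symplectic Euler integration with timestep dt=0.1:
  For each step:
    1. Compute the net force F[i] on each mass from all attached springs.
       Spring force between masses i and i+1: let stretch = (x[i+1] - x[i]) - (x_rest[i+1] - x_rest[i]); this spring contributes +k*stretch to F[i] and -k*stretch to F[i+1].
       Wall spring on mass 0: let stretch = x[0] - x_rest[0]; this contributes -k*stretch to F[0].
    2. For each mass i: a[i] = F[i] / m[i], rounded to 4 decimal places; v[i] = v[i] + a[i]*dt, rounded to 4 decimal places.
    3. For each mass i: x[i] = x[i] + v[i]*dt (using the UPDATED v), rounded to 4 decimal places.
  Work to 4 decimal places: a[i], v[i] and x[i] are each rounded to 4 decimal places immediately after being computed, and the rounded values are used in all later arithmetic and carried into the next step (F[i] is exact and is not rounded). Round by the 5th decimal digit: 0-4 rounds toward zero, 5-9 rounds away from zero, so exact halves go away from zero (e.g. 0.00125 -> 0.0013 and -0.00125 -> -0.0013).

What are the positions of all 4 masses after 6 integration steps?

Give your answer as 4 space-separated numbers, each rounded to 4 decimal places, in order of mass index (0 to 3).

Answer: 4.9107 9.7956 15.2893 18.6394

Derivation:
Step 0: x=[7.0000 11.0000 13.0000 19.0000] v=[0.0000 0.0000 0.0000 0.0000]
Step 1: x=[6.8800 10.9200 13.1600 18.9600] v=[-1.2000 -0.8000 1.6000 -0.4000]
Step 2: x=[6.6464 10.7680 13.4624 18.8880] v=[-2.3360 -1.5200 3.0240 -0.7200]
Step 3: x=[6.3118 10.5589 13.8741 18.7990] v=[-3.3459 -2.0909 4.1165 -0.8902]
Step 4: x=[5.8946 10.3125 14.3501 18.7130] v=[-4.1718 -2.4637 4.7604 -0.8602]
Step 5: x=[5.4184 10.0509 14.8392 18.6525] v=[-4.7625 -2.6158 4.8905 -0.6054]
Step 6: x=[4.9107 9.7956 15.2893 18.6394] v=[-5.0769 -2.5535 4.5005 -0.1307]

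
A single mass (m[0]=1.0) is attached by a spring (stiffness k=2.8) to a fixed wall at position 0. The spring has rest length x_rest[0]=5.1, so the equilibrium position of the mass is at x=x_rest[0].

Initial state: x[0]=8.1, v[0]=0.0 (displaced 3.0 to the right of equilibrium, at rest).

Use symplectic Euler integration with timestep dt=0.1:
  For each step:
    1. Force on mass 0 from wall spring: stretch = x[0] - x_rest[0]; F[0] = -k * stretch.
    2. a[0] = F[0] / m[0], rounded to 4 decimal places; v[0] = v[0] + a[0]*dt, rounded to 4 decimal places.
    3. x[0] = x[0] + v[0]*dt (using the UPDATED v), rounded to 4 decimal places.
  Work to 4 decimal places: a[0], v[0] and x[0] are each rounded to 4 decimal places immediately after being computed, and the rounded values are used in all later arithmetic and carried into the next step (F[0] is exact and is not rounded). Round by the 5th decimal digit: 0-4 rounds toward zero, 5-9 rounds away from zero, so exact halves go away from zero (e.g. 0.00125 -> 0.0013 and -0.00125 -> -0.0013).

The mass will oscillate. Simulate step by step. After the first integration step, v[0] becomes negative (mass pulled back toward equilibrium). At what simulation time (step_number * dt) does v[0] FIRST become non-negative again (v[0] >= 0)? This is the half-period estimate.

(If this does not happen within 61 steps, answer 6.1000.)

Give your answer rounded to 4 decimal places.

Answer: 1.9000

Derivation:
Step 0: x=[8.1000] v=[0.0000]
Step 1: x=[8.0160] v=[-0.8400]
Step 2: x=[7.8504] v=[-1.6565]
Step 3: x=[7.6077] v=[-2.4266]
Step 4: x=[7.2948] v=[-3.1288]
Step 5: x=[6.9205] v=[-3.7433]
Step 6: x=[6.4952] v=[-4.2530]
Step 7: x=[6.0308] v=[-4.6437]
Step 8: x=[5.5404] v=[-4.9043]
Step 9: x=[5.0376] v=[-5.0276]
Step 10: x=[4.5366] v=[-5.0101]
Step 11: x=[4.0514] v=[-4.8524]
Step 12: x=[3.5955] v=[-4.5588]
Step 13: x=[3.1818] v=[-4.1375]
Step 14: x=[2.8218] v=[-3.6004]
Step 15: x=[2.5256] v=[-2.9625]
Step 16: x=[2.3014] v=[-2.2417]
Step 17: x=[2.1556] v=[-1.4581]
Step 18: x=[2.0922] v=[-0.6337]
Step 19: x=[2.1131] v=[0.2085]
First v>=0 after going negative at step 19, time=1.9000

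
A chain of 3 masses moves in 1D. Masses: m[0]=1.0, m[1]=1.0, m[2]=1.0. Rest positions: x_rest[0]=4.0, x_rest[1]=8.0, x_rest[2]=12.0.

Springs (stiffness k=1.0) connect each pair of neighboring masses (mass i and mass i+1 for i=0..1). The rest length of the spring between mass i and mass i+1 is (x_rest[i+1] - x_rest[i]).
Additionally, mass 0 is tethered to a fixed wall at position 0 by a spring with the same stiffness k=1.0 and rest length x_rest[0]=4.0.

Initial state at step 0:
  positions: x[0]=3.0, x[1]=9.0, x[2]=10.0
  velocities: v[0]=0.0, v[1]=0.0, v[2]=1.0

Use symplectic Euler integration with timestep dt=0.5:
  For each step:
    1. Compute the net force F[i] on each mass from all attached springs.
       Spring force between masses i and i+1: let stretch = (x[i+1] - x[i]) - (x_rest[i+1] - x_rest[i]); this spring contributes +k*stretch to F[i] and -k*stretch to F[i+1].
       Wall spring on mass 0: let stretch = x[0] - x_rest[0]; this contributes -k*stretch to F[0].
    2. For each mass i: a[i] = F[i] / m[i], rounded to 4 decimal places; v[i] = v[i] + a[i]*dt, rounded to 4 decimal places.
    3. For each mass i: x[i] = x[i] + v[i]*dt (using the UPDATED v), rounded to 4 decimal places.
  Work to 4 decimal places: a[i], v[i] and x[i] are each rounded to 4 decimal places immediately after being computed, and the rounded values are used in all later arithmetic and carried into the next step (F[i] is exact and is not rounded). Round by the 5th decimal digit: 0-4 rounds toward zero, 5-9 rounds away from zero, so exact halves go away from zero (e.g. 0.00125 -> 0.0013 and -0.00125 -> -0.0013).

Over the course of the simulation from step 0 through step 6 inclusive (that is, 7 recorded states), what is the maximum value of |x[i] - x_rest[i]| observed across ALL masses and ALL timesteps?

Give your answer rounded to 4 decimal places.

Step 0: x=[3.0000 9.0000 10.0000] v=[0.0000 0.0000 1.0000]
Step 1: x=[3.7500 7.7500 11.2500] v=[1.5000 -2.5000 2.5000]
Step 2: x=[4.5625 6.3750 12.6250] v=[1.6250 -2.7500 2.7500]
Step 3: x=[4.6875 6.1094 13.4375] v=[0.2500 -0.5313 1.6250]
Step 4: x=[3.9961 7.3203 13.4180] v=[-1.3828 2.4218 -0.0391]
Step 5: x=[3.1367 9.2246 12.8740] v=[-1.7188 3.8086 -1.0880]
Step 6: x=[3.0151 10.5193 12.4177] v=[-0.2432 2.5894 -0.9127]
Max displacement = 2.5193

Answer: 2.5193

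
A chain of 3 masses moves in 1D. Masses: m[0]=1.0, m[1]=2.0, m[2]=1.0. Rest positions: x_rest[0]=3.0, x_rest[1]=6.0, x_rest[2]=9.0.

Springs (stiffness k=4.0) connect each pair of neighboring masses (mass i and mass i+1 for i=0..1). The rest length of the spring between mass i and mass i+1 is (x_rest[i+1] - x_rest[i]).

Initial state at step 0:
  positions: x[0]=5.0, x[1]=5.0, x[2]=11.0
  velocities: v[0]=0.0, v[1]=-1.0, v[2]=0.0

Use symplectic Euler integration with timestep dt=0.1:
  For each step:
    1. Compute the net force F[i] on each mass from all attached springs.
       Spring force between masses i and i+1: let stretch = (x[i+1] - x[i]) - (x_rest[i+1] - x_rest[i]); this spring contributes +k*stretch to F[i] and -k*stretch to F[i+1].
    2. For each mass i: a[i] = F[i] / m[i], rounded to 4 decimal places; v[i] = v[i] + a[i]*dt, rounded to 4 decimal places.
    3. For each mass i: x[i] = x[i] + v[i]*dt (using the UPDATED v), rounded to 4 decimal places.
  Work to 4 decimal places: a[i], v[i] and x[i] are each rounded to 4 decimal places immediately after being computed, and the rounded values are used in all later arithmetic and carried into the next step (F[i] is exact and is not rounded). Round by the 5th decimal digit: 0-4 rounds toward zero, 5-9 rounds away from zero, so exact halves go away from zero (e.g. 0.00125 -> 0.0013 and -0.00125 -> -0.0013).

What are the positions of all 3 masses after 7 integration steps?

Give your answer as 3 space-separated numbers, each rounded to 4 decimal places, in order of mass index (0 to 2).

Step 0: x=[5.0000 5.0000 11.0000] v=[0.0000 -1.0000 0.0000]
Step 1: x=[4.8800 5.0200 10.8800] v=[-1.2000 0.2000 -1.2000]
Step 2: x=[4.6456 5.1544 10.6456] v=[-2.3440 1.3440 -2.3440]
Step 3: x=[4.3116 5.3885 10.3116] v=[-3.3405 2.3405 -3.3405]
Step 4: x=[3.9006 5.6995 9.9006] v=[-4.1097 3.1097 -4.1097]
Step 5: x=[3.4416 6.0585 9.4416] v=[-4.5901 3.5901 -4.5901]
Step 6: x=[2.9673 6.4328 8.9673] v=[-4.7433 3.7433 -4.7433]
Step 7: x=[2.5116 6.7885 8.5116] v=[-4.5571 3.5571 -4.5571]

Answer: 2.5116 6.7885 8.5116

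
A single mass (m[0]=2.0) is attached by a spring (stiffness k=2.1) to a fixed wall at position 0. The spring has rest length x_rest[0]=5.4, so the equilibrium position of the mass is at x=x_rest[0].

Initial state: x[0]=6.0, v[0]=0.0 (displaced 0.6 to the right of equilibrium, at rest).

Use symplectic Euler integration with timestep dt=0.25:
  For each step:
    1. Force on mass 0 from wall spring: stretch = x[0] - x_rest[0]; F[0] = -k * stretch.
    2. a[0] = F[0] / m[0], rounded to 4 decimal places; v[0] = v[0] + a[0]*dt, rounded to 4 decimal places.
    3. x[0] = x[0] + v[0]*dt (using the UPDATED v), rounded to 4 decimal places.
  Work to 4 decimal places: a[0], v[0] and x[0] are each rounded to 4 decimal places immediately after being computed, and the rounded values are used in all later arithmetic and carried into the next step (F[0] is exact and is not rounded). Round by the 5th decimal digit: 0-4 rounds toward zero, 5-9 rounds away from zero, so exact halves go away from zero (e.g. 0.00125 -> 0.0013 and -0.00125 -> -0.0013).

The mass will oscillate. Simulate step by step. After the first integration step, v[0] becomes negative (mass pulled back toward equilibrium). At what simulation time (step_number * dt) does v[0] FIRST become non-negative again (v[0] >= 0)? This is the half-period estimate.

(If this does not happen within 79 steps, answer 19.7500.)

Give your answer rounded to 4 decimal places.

Answer: 3.2500

Derivation:
Step 0: x=[6.0000] v=[0.0000]
Step 1: x=[5.9606] v=[-0.1575]
Step 2: x=[5.8844] v=[-0.3047]
Step 3: x=[5.7764] v=[-0.4319]
Step 4: x=[5.6437] v=[-0.5307]
Step 5: x=[5.4950] v=[-0.5947]
Step 6: x=[5.3401] v=[-0.6197]
Step 7: x=[5.1891] v=[-0.6040]
Step 8: x=[5.0519] v=[-0.5487]
Step 9: x=[4.9376] v=[-0.4573]
Step 10: x=[4.8536] v=[-0.3359]
Step 11: x=[4.8055] v=[-0.1925]
Step 12: x=[4.7964] v=[-0.0365]
Step 13: x=[4.8269] v=[0.1220]
First v>=0 after going negative at step 13, time=3.2500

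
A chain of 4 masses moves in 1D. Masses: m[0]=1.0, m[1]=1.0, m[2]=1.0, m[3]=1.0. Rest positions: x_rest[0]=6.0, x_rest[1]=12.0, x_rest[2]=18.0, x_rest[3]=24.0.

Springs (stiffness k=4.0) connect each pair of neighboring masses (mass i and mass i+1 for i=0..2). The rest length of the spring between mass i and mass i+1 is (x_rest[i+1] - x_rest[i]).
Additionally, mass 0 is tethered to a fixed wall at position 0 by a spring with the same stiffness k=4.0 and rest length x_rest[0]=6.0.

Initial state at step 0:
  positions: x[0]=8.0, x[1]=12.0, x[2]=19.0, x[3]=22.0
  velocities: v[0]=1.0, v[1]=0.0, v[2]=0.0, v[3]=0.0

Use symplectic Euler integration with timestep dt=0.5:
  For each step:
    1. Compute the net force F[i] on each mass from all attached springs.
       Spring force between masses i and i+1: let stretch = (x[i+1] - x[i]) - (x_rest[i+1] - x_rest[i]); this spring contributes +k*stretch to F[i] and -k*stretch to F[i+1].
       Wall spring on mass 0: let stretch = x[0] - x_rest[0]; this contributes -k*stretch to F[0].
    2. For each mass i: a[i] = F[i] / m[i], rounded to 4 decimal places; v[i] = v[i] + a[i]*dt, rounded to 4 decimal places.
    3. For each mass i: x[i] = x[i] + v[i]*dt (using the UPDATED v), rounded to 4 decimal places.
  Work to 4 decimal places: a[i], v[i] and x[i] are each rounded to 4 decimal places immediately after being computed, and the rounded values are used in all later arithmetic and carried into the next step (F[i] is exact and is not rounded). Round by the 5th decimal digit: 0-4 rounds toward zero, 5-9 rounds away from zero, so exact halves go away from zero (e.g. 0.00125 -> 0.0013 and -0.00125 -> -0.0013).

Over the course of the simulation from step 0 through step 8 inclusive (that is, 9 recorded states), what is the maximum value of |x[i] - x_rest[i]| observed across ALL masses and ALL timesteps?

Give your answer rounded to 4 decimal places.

Answer: 5.0000

Derivation:
Step 0: x=[8.0000 12.0000 19.0000 22.0000] v=[1.0000 0.0000 0.0000 0.0000]
Step 1: x=[4.5000 15.0000 15.0000 25.0000] v=[-7.0000 6.0000 -8.0000 6.0000]
Step 2: x=[7.0000 7.5000 21.0000 24.0000] v=[5.0000 -15.0000 12.0000 -2.0000]
Step 3: x=[3.0000 13.0000 16.5000 26.0000] v=[-8.0000 11.0000 -9.0000 4.0000]
Step 4: x=[6.0000 12.0000 18.0000 24.5000] v=[6.0000 -2.0000 3.0000 -3.0000]
Step 5: x=[9.0000 11.0000 20.0000 22.5000] v=[6.0000 -2.0000 4.0000 -4.0000]
Step 6: x=[5.0000 17.0000 15.5000 24.0000] v=[-8.0000 12.0000 -9.0000 3.0000]
Step 7: x=[8.0000 9.5000 21.0000 23.0000] v=[6.0000 -15.0000 11.0000 -2.0000]
Step 8: x=[4.5000 12.0000 17.0000 26.0000] v=[-7.0000 5.0000 -8.0000 6.0000]
Max displacement = 5.0000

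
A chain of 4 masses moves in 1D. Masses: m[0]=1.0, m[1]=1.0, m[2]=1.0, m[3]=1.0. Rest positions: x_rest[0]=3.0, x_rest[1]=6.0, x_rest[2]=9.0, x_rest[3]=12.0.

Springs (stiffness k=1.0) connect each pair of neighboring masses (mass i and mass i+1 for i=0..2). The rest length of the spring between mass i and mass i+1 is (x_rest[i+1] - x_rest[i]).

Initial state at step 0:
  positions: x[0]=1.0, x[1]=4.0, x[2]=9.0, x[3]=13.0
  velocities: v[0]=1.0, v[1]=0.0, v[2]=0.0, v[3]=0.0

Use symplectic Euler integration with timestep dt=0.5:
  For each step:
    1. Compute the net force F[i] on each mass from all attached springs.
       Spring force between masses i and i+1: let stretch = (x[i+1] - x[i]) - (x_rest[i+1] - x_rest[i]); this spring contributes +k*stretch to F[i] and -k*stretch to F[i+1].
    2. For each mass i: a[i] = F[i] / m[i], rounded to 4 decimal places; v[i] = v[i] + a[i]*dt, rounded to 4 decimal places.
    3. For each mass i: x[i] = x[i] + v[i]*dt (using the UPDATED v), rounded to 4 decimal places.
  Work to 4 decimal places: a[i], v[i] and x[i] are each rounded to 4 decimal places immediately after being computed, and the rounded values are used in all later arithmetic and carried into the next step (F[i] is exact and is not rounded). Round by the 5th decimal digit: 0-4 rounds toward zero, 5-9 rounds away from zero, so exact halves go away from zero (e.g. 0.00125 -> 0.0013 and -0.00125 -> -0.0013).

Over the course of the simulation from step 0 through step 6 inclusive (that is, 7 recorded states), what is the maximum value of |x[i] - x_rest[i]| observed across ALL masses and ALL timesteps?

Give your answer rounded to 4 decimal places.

Step 0: x=[1.0000 4.0000 9.0000 13.0000] v=[1.0000 0.0000 0.0000 0.0000]
Step 1: x=[1.5000 4.5000 8.7500 12.7500] v=[1.0000 1.0000 -0.5000 -0.5000]
Step 2: x=[2.0000 5.3125 8.4375 12.2500] v=[1.0000 1.6250 -0.6250 -1.0000]
Step 3: x=[2.5782 6.0782 8.2969 11.5469] v=[1.1563 1.5313 -0.2813 -1.4063]
Step 4: x=[3.2814 6.5236 8.4141 10.7813] v=[1.4063 0.8907 0.2344 -1.5313]
Step 5: x=[4.0451 6.6311 8.6505 10.1739] v=[1.5274 0.2149 0.4728 -1.2149]
Step 6: x=[4.7053 6.5969 8.7629 9.9356] v=[1.3204 -0.0684 0.2248 -0.4766]
Max displacement = 2.0644

Answer: 2.0644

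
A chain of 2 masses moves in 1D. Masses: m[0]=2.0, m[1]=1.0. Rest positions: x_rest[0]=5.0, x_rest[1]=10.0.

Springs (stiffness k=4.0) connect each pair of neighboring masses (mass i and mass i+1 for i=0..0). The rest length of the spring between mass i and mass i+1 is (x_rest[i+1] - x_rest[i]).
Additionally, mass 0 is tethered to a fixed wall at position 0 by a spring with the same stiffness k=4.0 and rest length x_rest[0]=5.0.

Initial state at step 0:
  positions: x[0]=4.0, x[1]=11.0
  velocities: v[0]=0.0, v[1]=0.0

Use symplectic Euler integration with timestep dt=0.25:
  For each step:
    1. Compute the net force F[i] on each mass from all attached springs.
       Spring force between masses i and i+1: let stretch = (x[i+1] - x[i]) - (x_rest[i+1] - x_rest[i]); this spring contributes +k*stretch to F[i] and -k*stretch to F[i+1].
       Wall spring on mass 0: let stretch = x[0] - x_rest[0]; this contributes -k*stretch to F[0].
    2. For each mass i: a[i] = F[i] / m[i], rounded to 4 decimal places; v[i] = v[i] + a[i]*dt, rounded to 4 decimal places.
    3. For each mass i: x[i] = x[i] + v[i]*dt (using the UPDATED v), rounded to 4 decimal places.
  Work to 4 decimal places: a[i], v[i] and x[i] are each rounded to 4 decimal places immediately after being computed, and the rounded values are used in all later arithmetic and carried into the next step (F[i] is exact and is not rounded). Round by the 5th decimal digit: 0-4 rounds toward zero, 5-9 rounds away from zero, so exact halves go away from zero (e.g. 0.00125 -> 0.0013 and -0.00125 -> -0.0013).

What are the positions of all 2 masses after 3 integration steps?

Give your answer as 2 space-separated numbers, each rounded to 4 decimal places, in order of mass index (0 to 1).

Answer: 5.5352 9.0001

Derivation:
Step 0: x=[4.0000 11.0000] v=[0.0000 0.0000]
Step 1: x=[4.3750 10.5000] v=[1.5000 -2.0000]
Step 2: x=[4.9688 9.7188] v=[2.3750 -3.1250]
Step 3: x=[5.5352 9.0001] v=[2.2656 -2.8750]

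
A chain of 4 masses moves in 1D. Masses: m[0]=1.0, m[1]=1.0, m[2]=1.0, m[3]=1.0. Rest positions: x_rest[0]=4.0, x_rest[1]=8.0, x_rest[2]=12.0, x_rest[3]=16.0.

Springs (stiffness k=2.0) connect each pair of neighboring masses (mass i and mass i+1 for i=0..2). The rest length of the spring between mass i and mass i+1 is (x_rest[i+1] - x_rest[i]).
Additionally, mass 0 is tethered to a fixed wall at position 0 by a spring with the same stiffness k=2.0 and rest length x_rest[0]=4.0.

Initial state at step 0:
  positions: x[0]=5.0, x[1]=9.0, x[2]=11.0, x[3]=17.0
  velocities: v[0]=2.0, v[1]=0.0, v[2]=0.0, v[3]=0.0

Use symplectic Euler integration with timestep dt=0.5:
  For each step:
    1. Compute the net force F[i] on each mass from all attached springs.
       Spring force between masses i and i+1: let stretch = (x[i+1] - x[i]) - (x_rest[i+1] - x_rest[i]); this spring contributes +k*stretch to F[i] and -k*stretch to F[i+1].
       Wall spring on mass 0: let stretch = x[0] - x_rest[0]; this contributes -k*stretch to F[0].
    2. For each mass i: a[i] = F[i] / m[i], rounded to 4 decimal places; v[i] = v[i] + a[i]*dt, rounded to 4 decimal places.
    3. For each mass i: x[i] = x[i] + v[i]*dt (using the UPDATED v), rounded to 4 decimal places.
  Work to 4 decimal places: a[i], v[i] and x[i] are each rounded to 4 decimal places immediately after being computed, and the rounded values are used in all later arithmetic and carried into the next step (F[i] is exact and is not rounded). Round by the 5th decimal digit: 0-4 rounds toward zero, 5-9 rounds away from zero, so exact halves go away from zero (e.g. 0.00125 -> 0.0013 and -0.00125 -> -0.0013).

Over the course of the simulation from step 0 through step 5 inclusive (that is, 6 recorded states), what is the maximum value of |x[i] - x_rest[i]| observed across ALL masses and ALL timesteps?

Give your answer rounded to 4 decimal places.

Answer: 2.0000

Derivation:
Step 0: x=[5.0000 9.0000 11.0000 17.0000] v=[2.0000 0.0000 0.0000 0.0000]
Step 1: x=[5.5000 8.0000 13.0000 16.0000] v=[1.0000 -2.0000 4.0000 -2.0000]
Step 2: x=[4.5000 8.2500 14.0000 15.5000] v=[-2.0000 0.5000 2.0000 -1.0000]
Step 3: x=[3.1250 9.5000 12.8750 16.2500] v=[-2.7500 2.5000 -2.2500 1.5000]
Step 4: x=[3.3750 9.2500 11.7500 17.3125] v=[0.5000 -0.5000 -2.2500 2.1250]
Step 5: x=[4.8750 7.3125 12.1563 17.5938] v=[3.0000 -3.8750 0.8125 0.5625]
Max displacement = 2.0000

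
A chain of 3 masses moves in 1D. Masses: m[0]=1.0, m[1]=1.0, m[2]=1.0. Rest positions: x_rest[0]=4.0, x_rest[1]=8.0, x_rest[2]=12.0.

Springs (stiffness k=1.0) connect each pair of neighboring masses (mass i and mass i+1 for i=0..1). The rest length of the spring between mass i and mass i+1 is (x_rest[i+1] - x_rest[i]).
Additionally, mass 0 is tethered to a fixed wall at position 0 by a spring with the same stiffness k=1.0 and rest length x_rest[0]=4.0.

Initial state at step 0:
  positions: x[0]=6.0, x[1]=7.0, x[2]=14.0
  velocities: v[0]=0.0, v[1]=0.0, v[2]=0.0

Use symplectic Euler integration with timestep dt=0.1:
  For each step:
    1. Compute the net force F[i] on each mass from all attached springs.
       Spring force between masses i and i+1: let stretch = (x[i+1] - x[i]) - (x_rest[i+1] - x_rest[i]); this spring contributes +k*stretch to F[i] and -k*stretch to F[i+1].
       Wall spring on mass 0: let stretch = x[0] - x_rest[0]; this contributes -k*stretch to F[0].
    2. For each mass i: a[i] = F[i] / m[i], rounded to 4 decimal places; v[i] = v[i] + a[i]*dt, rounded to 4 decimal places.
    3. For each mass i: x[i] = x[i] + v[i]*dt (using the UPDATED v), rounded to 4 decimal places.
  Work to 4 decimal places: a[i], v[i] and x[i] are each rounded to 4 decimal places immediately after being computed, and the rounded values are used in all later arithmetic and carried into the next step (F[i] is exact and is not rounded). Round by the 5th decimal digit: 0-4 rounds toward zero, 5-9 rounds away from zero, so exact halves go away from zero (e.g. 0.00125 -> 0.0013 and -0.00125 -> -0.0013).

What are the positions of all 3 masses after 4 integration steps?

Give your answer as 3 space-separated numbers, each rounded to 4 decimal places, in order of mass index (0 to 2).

Answer: 5.5237 7.5705 13.7133

Derivation:
Step 0: x=[6.0000 7.0000 14.0000] v=[0.0000 0.0000 0.0000]
Step 1: x=[5.9500 7.0600 13.9700] v=[-0.5000 0.6000 -0.3000]
Step 2: x=[5.8516 7.1780 13.9109] v=[-0.9840 1.1800 -0.5910]
Step 3: x=[5.7080 7.3501 13.8245] v=[-1.4365 1.7207 -0.8643]
Step 4: x=[5.5237 7.5705 13.7133] v=[-1.8431 2.2039 -1.1117]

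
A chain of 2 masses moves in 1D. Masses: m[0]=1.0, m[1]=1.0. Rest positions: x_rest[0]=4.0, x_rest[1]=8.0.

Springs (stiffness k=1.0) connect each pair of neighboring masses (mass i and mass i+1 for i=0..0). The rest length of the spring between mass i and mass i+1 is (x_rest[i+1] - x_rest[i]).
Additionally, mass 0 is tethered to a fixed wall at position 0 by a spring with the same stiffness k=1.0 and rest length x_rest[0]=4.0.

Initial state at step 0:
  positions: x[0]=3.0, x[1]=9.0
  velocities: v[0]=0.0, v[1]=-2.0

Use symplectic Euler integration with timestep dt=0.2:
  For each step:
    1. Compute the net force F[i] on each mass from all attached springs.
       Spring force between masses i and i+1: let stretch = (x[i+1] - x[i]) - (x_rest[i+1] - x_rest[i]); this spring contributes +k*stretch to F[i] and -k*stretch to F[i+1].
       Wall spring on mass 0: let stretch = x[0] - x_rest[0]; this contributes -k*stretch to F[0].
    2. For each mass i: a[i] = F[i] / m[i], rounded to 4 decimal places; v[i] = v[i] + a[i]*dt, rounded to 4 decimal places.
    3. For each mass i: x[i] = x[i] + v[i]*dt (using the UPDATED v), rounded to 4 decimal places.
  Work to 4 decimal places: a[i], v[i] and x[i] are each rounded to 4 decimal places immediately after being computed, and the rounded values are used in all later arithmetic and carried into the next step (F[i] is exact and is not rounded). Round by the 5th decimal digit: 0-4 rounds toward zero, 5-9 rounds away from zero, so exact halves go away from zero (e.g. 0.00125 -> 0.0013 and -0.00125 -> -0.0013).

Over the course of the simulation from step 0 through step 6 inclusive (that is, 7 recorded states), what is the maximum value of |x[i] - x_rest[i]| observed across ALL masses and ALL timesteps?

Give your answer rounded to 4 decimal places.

Answer: 2.0933

Derivation:
Step 0: x=[3.0000 9.0000] v=[0.0000 -2.0000]
Step 1: x=[3.1200 8.5200] v=[0.6000 -2.4000]
Step 2: x=[3.3312 7.9840] v=[1.0560 -2.6800]
Step 3: x=[3.5953 7.4219] v=[1.3203 -2.8106]
Step 4: x=[3.8686 6.8667] v=[1.3666 -2.7759]
Step 5: x=[4.1071 6.3516] v=[1.1925 -2.5755]
Step 6: x=[4.2711 5.9067] v=[0.8200 -2.2244]
Max displacement = 2.0933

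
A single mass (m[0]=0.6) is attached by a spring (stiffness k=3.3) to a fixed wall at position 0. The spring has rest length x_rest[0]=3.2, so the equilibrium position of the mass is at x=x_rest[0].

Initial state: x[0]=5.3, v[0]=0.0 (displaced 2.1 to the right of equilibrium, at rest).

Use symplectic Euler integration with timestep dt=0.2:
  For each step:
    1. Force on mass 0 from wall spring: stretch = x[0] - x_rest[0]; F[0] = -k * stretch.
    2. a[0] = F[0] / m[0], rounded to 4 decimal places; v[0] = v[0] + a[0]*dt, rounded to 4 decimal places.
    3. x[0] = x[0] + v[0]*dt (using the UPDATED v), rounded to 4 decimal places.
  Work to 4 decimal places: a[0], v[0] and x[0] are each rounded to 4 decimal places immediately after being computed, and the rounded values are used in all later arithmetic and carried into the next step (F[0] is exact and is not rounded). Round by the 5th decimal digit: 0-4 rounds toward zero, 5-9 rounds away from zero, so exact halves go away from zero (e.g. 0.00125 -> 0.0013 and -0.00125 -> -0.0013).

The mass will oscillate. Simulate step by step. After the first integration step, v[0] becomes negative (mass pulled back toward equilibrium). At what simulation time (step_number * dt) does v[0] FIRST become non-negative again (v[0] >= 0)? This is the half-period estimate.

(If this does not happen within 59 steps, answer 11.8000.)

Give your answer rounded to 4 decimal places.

Answer: 1.4000

Derivation:
Step 0: x=[5.3000] v=[0.0000]
Step 1: x=[4.8380] v=[-2.3100]
Step 2: x=[4.0156] v=[-4.1118]
Step 3: x=[3.0138] v=[-5.0090]
Step 4: x=[2.0530] v=[-4.8042]
Step 5: x=[1.3445] v=[-3.5425]
Step 6: x=[1.0442] v=[-1.5014]
Step 7: x=[1.2182] v=[0.8700]
First v>=0 after going negative at step 7, time=1.4000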